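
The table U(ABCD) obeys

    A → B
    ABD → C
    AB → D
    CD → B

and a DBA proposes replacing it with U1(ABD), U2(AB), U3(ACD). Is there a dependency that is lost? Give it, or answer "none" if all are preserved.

Check CD → B: no single fragment contains all of {BCD}, and the restricted closure of {CD} across the fragments never reaches {B}.
A → B is preserved.
ABD → C is preserved.
AB → D is preserved.

CD → B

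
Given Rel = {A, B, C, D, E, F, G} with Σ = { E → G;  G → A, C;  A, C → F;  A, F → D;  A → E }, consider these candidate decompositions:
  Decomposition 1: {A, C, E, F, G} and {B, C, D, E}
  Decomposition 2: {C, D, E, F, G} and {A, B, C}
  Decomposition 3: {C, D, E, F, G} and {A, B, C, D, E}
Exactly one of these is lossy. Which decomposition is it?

Decomposition 2

Decomposition 1: common = {C, E}, closure = {A, C, D, E, F, G} → lossless.
Decomposition 2: common = {C}, closure = {C} → lossy.
Decomposition 3: common = {C, D, E}, closure = {A, C, D, E, F, G} → lossless.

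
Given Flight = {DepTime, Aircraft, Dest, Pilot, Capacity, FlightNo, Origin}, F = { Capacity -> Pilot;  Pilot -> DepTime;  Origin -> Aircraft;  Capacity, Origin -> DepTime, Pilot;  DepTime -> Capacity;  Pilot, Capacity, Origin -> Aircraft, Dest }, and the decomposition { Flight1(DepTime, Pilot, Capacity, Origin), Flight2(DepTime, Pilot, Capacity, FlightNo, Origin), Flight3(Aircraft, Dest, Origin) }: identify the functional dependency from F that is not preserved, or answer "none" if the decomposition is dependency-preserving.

Check Pilot, Capacity, Origin → Aircraft, Dest: no single fragment contains all of {Aircraft, Dest, Pilot, Capacity, Origin}, and the restricted closure of {Pilot, Capacity, Origin} across the fragments never reaches {Aircraft, Dest}.
Capacity → Pilot is preserved.
Pilot → DepTime is preserved.
Origin → Aircraft is preserved.
Capacity, Origin → DepTime, Pilot is preserved.
DepTime → Capacity is preserved.

Pilot, Capacity, Origin -> Aircraft, Dest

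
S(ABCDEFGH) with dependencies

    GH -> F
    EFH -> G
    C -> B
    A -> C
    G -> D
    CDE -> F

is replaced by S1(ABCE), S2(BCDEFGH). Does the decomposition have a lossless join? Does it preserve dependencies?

Lossless test: (BCE)⁺ = {BCE}, which is a superkey of neither fragment — lossy.
Dependency preservation: every FD's attributes lie within a single fragment, so each can be enforced locally — preserved.

lossy but dependency-preserving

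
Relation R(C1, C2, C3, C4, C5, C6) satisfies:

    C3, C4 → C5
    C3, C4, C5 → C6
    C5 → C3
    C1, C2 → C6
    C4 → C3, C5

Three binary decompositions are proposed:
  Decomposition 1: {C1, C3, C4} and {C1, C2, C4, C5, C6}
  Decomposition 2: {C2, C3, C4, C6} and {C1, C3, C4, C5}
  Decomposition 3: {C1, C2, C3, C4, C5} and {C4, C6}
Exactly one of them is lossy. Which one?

Decomposition 2

Decomposition 1: common = {C1, C4}, closure = {C1, C3, C4, C5, C6} → lossless.
Decomposition 2: common = {C3, C4}, closure = {C3, C4, C5, C6} → lossy.
Decomposition 3: common = {C4}, closure = {C3, C4, C5, C6} → lossless.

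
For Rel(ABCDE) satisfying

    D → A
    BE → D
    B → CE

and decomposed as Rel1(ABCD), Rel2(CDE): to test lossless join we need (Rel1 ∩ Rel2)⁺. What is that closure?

ACD

Rel1 ∩ Rel2 = {CD}.
D → A applies, adding A
Closure: {ACD}.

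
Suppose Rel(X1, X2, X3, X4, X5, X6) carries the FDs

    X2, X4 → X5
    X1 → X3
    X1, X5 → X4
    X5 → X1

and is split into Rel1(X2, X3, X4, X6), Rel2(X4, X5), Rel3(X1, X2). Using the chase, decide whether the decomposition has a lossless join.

No

Chase test. Columns are X1, X2, X3, X4, X5, X6; row i has aⱼ where attribute j ∈ Reli, else bᵢⱼ.
Initial tableau (one row per fragment):
  row 1: b11 a2 a3 a4 b15 a6
  row 2: b21 b22 b23 a4 a5 b26
  row 3: a1 a2 b33 b34 b35 b36
No row becomes fully distinguished — the join is lossy.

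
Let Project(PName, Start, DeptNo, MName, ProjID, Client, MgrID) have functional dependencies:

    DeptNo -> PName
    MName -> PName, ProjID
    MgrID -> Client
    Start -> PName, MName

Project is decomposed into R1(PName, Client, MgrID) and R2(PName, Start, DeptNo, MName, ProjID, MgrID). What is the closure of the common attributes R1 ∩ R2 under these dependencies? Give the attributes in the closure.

R1 ∩ R2 = {PName, MgrID}.
MgrID → Client applies, adding Client
Closure: {PName, Client, MgrID}.

PName, Client, MgrID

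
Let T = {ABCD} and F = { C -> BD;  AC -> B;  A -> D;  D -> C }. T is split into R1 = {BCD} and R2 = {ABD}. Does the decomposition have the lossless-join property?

Common attributes: R1 ∩ R2 = {BD}.
Closure of {BD}: D → C applies, adding C. So (BD)⁺ = {BCD}.
This closure contains every attribute of R1, so R1 ∩ R2 → R1. The join is lossless.

Yes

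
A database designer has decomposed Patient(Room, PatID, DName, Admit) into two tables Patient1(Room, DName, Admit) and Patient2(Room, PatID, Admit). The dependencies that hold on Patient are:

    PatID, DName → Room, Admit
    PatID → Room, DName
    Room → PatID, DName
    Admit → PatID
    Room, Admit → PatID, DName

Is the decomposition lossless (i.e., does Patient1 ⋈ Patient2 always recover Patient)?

Common attributes: Patient1 ∩ Patient2 = {Room, Admit}.
Closure of {Room, Admit}: Room → PatID, DName applies, adding PatID, DName. So (Room, Admit)⁺ = {Room, PatID, DName, Admit}.
This closure contains every attribute of Patient1, so Patient1 ∩ Patient2 → Patient1. The join is lossless.

Yes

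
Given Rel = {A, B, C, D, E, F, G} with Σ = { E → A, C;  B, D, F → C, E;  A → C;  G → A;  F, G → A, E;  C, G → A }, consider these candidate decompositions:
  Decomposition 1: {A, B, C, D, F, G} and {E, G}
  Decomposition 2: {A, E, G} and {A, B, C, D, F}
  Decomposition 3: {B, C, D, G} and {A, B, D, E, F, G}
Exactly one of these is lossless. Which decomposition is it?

Decomposition 3

Decomposition 1: common = {G}, closure = {A, C, G} → lossy.
Decomposition 2: common = {A}, closure = {A, C} → lossy.
Decomposition 3: common = {B, D, G}, closure = {A, B, C, D, G} → lossless.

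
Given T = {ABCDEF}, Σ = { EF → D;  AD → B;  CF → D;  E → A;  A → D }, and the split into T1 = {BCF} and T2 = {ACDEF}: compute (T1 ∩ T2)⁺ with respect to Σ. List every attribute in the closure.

CDF

T1 ∩ T2 = {CF}.
CF → D applies, adding D
Closure: {CDF}.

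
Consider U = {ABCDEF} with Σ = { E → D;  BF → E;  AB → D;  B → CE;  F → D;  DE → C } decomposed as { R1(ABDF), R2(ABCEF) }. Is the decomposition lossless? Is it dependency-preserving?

lossless but not dependency-preserving

Lossless test: (ABF)⁺ = {ABCDEF}, which contains all of one fragment — lossless.
Dependency preservation: the restricted closure of {E} across the fragments never reaches {D}, so E → D cannot be enforced without a join — not preserved.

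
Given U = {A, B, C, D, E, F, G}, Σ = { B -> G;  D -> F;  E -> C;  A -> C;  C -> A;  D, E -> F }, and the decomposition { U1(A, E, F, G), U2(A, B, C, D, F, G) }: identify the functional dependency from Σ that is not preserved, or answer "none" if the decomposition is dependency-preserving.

B → G lies within U2.
D → F lies within U2.
E → C: restricted closure across fragments reaches C.
A → C lies within U2.
C → A lies within U2.
D, E → F: restricted closure across fragments reaches F.
Every dependency is enforceable on the fragments, so the decomposition is dependency-preserving.

none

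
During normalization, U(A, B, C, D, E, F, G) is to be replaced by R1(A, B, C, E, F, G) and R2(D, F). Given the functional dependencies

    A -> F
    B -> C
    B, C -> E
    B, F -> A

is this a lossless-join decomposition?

Common attributes: R1 ∩ R2 = {F}.
No dependency enlarges {F}, so (F)⁺ = {F}.
The closure contains neither all of R1 = {A, B, C, E, F, G} nor all of R2 = {D, F}, so the common attributes are not a superkey of either fragment. The join is lossy.

No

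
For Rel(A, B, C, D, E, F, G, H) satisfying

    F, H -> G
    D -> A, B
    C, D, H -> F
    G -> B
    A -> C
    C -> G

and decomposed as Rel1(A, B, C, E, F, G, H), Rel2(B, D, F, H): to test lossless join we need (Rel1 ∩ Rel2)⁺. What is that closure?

Rel1 ∩ Rel2 = {B, F, H}.
F, H → G applies, adding G
Closure: {B, F, G, H}.

B, F, G, H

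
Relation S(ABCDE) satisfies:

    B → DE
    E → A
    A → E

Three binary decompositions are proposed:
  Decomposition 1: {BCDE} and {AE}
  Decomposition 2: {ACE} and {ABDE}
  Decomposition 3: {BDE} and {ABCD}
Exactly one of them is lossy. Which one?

Decomposition 1: common = {E}, closure = {AE} → lossless.
Decomposition 2: common = {AE}, closure = {AE} → lossy.
Decomposition 3: common = {BD}, closure = {ABDE} → lossless.

Decomposition 2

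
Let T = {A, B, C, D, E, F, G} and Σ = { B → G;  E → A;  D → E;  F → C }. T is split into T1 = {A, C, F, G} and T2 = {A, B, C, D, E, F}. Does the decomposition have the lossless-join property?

Common attributes: T1 ∩ T2 = {A, C, F}.
No dependency enlarges {A, C, F}, so (A, C, F)⁺ = {A, C, F}.
The closure contains neither all of T1 = {A, C, F, G} nor all of T2 = {A, B, C, D, E, F}, so the common attributes are not a superkey of either fragment. The join is lossy.

No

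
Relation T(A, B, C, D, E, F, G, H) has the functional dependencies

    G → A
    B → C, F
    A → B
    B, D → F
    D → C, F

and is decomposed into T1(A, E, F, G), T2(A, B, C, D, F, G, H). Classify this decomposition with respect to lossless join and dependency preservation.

Lossless test: (A, F, G)⁺ = {A, B, C, F, G}, which is a superkey of neither fragment — lossy.
Dependency preservation: every FD's attributes lie within a single fragment, so each can be enforced locally — preserved.

lossy but dependency-preserving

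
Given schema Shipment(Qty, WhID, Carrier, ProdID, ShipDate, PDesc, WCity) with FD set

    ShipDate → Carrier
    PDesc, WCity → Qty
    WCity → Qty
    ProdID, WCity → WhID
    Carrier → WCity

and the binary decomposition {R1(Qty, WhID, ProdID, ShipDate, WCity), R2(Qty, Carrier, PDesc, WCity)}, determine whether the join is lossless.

Common attributes: R1 ∩ R2 = {Qty, WCity}.
No dependency enlarges {Qty, WCity}, so (Qty, WCity)⁺ = {Qty, WCity}.
The closure contains neither all of R1 = {Qty, WhID, ProdID, ShipDate, WCity} nor all of R2 = {Qty, Carrier, PDesc, WCity}, so the common attributes are not a superkey of either fragment. The join is lossy.

No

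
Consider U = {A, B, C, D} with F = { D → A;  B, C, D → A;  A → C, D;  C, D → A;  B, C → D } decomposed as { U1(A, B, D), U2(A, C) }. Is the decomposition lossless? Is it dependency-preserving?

lossless but not dependency-preserving

Lossless test: (A)⁺ = {A, C, D}, which contains all of one fragment — lossless.
Dependency preservation: the restricted closure of {B, C} across the fragments never reaches {D}, so B, C → D cannot be enforced without a join — not preserved.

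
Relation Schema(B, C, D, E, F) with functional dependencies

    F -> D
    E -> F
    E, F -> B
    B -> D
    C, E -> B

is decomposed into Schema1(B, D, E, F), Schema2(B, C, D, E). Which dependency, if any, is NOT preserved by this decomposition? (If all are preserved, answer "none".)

F → D lies within Schema1.
E → F lies within Schema1.
E, F → B lies within Schema1.
B → D lies within Schema1.
C, E → B lies within Schema2.
Every dependency is enforceable on the fragments, so the decomposition is dependency-preserving.

none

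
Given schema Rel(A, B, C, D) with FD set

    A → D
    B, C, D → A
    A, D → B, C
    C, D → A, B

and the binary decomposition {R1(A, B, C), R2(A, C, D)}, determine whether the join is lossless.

Yes

Common attributes: R1 ∩ R2 = {A, C}.
Closure of {A, C}: A → D applies, adding D; A, D → B, C applies, adding B. So (A, C)⁺ = {A, B, C, D}.
This closure contains every attribute of R1, so R1 ∩ R2 → R1. The join is lossless.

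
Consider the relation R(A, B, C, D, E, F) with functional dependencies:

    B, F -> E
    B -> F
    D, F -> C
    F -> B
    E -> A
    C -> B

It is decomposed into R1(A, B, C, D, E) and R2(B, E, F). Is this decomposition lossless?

Common attributes: R1 ∩ R2 = {B, E}.
Closure of {B, E}: B → F applies, adding F; E → A applies, adding A. So (B, E)⁺ = {A, B, E, F}.
This closure contains every attribute of R2, so R1 ∩ R2 → R2. The join is lossless.

Yes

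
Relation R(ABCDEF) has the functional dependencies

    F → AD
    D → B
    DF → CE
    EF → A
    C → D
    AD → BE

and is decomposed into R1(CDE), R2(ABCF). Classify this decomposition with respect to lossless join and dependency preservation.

lossy and not dependency-preserving

Lossless test: (C)⁺ = {BCD}, which is a superkey of neither fragment — lossy.
Dependency preservation: the restricted closure of {D} across the fragments never reaches {B}, so D → B cannot be enforced without a join — not preserved.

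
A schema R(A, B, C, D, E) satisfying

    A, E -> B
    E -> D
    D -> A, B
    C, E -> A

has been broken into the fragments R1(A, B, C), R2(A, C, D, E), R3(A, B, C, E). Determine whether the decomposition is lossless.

Chase test. Columns are A, B, C, D, E; row i has aⱼ where attribute j ∈ Ri, else bᵢⱼ.
Initial tableau (one row per fragment):
  row 1: a1 a2 a3 b14 b15
  row 2: a1 b22 a3 a4 a5
  row 3: a1 a2 a3 b34 a5
Rows 2 and 3 agree on A, E; apply A, E→B and equate their B entries.
Rows 2 and 3 agree on E; apply E→D and equate their D entries.
Row 2 is now all distinguished symbols — the join is lossless.

Yes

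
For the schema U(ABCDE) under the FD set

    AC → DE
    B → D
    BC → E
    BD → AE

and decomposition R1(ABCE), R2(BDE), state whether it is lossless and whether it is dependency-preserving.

lossless but not dependency-preserving

Lossless test: (BE)⁺ = {ABDE}, which contains all of one fragment — lossless.
Dependency preservation: the restricted closure of {AC} across the fragments never reaches {DE}, so AC → DE cannot be enforced without a join — not preserved.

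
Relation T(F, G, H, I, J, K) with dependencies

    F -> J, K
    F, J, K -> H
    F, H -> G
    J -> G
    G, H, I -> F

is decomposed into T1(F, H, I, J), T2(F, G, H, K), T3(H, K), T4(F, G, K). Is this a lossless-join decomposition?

Chase test. Columns are F, G, H, I, J, K; row i has aⱼ where attribute j ∈ Ti, else bᵢⱼ.
Initial tableau (one row per fragment):
  row 1: a1 b12 a3 a4 a5 b16
  row 2: a1 a2 a3 b24 b25 a6
  row 3: b31 b32 a3 b34 b35 a6
  row 4: a1 a2 b43 b44 b45 a6
Rows 1 and 2 agree on F; apply F→J, K and equate their J, K entries.
Rows 1 and 4 agree on F; apply F→J, K and equate their J, K entries.
Rows 1 and 4 agree on F, J, K; apply F, J, K→H and equate their H entries.
Rows 1 and 2 agree on F, H; apply F, H→G and equate their G entries.
Row 1 is now all distinguished symbols — the join is lossless.

Yes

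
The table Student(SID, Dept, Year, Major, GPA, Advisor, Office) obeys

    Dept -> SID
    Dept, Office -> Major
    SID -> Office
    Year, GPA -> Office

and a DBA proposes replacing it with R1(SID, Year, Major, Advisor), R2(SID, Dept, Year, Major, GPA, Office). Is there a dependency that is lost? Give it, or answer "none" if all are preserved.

Dept → SID lies within R2.
Dept, Office → Major lies within R2.
SID → Office lies within R2.
Year, GPA → Office lies within R2.
Every dependency is enforceable on the fragments, so the decomposition is dependency-preserving.

none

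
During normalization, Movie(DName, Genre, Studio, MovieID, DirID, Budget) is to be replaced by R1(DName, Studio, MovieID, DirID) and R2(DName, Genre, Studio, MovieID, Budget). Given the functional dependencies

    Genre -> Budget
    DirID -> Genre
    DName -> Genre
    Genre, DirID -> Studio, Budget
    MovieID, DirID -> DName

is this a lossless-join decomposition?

Yes

Common attributes: R1 ∩ R2 = {DName, Studio, MovieID}.
Closure of {DName, Studio, MovieID}: DName → Genre applies, adding Genre; Genre → Budget applies, adding Budget. So (DName, Studio, MovieID)⁺ = {DName, Genre, Studio, MovieID, Budget}.
This closure contains every attribute of R2, so R1 ∩ R2 → R2. The join is lossless.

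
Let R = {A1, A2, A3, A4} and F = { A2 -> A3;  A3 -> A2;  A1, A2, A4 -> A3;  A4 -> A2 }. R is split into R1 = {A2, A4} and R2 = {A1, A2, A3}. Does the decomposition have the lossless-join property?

Common attributes: R1 ∩ R2 = {A2}.
Closure of {A2}: A2 → A3 applies, adding A3. So (A2)⁺ = {A2, A3}.
The closure contains neither all of R1 = {A2, A4} nor all of R2 = {A1, A2, A3}, so the common attributes are not a superkey of either fragment. The join is lossy.

No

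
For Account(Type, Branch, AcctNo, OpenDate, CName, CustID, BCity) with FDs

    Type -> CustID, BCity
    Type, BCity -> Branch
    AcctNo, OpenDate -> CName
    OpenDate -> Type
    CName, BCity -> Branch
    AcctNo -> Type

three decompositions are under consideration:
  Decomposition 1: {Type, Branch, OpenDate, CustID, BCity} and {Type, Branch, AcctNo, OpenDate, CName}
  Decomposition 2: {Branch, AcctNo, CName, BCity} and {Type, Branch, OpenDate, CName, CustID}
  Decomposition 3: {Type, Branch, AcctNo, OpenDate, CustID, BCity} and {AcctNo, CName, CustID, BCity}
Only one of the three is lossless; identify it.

Decomposition 1

Decomposition 1: common = {Type, Branch, OpenDate}, closure = {Type, Branch, OpenDate, CustID, BCity} → lossless.
Decomposition 2: common = {Branch, CName}, closure = {Branch, CName} → lossy.
Decomposition 3: common = {AcctNo, CustID, BCity}, closure = {Type, Branch, AcctNo, CustID, BCity} → lossy.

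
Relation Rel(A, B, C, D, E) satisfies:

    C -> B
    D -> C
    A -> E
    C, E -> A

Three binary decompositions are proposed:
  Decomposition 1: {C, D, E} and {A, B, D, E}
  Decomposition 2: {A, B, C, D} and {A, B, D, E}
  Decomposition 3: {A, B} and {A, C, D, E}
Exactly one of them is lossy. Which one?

Decomposition 1: common = {D, E}, closure = {A, B, C, D, E} → lossless.
Decomposition 2: common = {A, B, D}, closure = {A, B, C, D, E} → lossless.
Decomposition 3: common = {A}, closure = {A, E} → lossy.

Decomposition 3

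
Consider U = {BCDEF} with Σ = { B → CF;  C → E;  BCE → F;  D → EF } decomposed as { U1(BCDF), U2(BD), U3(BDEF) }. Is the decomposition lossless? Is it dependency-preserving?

lossless but not dependency-preserving

Lossless test (chase): Rows 1 and 2 agree on B; apply B→CF and equate their CF entries. Rows 1 and 3 agree on B; apply B→CF and equate their CF entries. Rows 1 and 2 agree on C; apply C→E and equate their E entries. Rows 1 and 3 agree on C; apply C→E and equate their E entries. Row 1 is now all distinguished symbols — the join is lossless.
Dependency preservation: the restricted closure of {C} across the fragments never reaches {E}, so C → E cannot be enforced without a join — not preserved.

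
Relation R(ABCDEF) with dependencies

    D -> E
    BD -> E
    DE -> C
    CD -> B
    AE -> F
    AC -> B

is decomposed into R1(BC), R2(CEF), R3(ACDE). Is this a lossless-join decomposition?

No

Chase test. Columns are ABCDEF; row i has aⱼ where attribute j ∈ Ri, else bᵢⱼ.
Initial tableau (one row per fragment):
  row 1: b11 a2 a3 b14 b15 b16
  row 2: b21 b22 a3 b24 a5 a6
  row 3: a1 b32 a3 a4 a5 b36
No row becomes fully distinguished — the join is lossy.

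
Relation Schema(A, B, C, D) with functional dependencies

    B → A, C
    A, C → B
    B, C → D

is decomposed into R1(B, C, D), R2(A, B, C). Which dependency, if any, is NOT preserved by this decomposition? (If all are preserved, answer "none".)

none

B → A, C lies within R2.
A, C → B lies within R2.
B, C → D lies within R1.
Every dependency is enforceable on the fragments, so the decomposition is dependency-preserving.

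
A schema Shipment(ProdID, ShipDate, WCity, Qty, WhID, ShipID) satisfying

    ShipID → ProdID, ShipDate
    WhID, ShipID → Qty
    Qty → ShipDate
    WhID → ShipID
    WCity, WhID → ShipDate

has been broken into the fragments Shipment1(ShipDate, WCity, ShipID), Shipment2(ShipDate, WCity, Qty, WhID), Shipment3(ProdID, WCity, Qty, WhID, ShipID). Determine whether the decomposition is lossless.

Yes

Chase test. Columns are ProdID, ShipDate, WCity, Qty, WhID, ShipID; row i has aⱼ where attribute j ∈ Shipmenti, else bᵢⱼ.
Initial tableau (one row per fragment):
  row 1: b11 a2 a3 b14 b15 a6
  row 2: b21 a2 a3 a4 a5 b26
  row 3: a1 b32 a3 a4 a5 a6
Rows 1 and 3 agree on ShipID; apply ShipID→ProdID, ShipDate and equate their ProdID, ShipDate entries.
Rows 2 and 3 agree on WhID; apply WhID→ShipID and equate their ShipID entries.
Rows 1 and 2 agree on ShipID; apply ShipID→ProdID, ShipDate and equate their ProdID, ShipDate entries.
Row 2 is now all distinguished symbols — the join is lossless.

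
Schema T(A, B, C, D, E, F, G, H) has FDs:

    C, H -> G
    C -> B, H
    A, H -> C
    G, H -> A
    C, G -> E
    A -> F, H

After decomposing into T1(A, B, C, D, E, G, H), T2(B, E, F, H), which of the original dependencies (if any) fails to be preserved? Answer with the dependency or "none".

Check A → F, H: no single fragment contains all of {A, F, H}, and the restricted closure of {A} across the fragments never reaches {F, H}.
C, H → G is preserved.
C → B, H is preserved.
A, H → C is preserved.
G, H → A is preserved.
C, G → E is preserved.

A -> F, H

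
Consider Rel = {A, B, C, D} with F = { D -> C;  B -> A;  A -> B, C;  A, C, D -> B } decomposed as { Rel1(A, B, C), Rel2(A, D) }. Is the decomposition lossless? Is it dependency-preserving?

lossless but not dependency-preserving

Lossless test: (A)⁺ = {A, B, C}, which contains all of one fragment — lossless.
Dependency preservation: the restricted closure of {D} across the fragments never reaches {C}, so D → C cannot be enforced without a join — not preserved.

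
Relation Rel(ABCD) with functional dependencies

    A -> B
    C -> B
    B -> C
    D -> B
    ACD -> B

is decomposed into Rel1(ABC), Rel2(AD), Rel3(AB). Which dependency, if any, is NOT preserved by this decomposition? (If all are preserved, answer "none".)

D -> B

Check D → B: no single fragment contains all of {BD}, and the restricted closure of {D} across the fragments never reaches {B}.
A → B is preserved.
C → B is preserved.
B → C is preserved.
ACD → B is preserved.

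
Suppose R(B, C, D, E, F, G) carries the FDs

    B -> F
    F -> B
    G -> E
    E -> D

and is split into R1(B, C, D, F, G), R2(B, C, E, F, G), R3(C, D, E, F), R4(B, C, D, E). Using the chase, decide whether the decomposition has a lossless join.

Yes

Chase test. Columns are B, C, D, E, F, G; row i has aⱼ where attribute j ∈ Ri, else bᵢⱼ.
Initial tableau (one row per fragment):
  row 1: a1 a2 a3 b14 a5 a6
  row 2: a1 a2 b23 a4 a5 a6
  row 3: b31 a2 a3 a4 a5 b36
  row 4: a1 a2 a3 a4 b45 b46
Rows 1 and 4 agree on B; apply B→F and equate their F entries.
Rows 1 and 3 agree on F; apply F→B and equate their B entries.
Rows 1 and 2 agree on G; apply G→E and equate their E entries.
Rows 1 and 2 agree on E; apply E→D and equate their D entries.
Row 1 is now all distinguished symbols — the join is lossless.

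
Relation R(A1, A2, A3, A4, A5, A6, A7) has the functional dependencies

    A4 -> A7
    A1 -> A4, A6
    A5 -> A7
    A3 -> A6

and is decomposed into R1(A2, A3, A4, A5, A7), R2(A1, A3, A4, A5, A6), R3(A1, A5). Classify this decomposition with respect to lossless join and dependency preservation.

lossy but dependency-preserving

Lossless test (chase): Rows 1 and 2 agree on A4; apply A4→A7 and equate their A7 entries. Rows 2 and 3 agree on A1; apply A1→A4, A6 and equate their A4, A6 entries. Rows 1 and 3 agree on A5; apply A5→A7 and equate their A7 entries. Rows 1 and 2 agree on A3; apply A3→A6 and equate their A6 entries. No row becomes fully distinguished — the join is lossy.
Dependency preservation: every FD's attributes lie within a single fragment, so each can be enforced locally — preserved.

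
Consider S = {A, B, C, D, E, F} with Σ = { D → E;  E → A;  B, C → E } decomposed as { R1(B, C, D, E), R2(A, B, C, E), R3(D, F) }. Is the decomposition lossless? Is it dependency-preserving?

lossy but dependency-preserving

Lossless test (chase): Rows 1 and 3 agree on D; apply D→E and equate their E entries. Rows 1 and 2 agree on E; apply E→A and equate their A entries. Rows 1 and 3 agree on E; apply E→A and equate their A entries. No row becomes fully distinguished — the join is lossy.
Dependency preservation: every FD's attributes lie within a single fragment, so each can be enforced locally — preserved.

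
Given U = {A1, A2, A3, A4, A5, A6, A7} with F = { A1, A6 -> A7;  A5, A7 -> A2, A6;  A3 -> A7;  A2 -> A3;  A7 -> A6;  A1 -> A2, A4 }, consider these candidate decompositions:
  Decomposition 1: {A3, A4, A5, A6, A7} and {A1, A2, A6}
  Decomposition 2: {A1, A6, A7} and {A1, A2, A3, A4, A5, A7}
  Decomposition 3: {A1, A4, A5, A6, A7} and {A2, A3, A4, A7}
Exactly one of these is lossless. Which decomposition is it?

Decomposition 1: common = {A6}, closure = {A6} → lossy.
Decomposition 2: common = {A1, A7}, closure = {A1, A2, A3, A4, A6, A7} → lossless.
Decomposition 3: common = {A4, A7}, closure = {A4, A6, A7} → lossy.

Decomposition 2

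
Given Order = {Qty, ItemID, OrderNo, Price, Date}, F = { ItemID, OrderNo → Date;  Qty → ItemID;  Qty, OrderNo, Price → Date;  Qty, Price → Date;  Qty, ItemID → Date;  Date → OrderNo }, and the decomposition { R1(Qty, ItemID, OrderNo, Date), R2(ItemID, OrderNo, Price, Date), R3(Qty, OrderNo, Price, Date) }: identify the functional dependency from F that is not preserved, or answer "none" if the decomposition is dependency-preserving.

none

ItemID, OrderNo → Date lies within R1.
Qty → ItemID lies within R1.
Qty, OrderNo, Price → Date lies within R3.
Qty, Price → Date lies within R3.
Qty, ItemID → Date lies within R1.
Date → OrderNo lies within R1.
Every dependency is enforceable on the fragments, so the decomposition is dependency-preserving.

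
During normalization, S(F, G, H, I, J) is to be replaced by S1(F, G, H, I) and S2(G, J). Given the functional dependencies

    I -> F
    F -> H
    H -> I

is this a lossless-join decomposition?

No

Common attributes: S1 ∩ S2 = {G}.
No dependency enlarges {G}, so (G)⁺ = {G}.
The closure contains neither all of S1 = {F, G, H, I} nor all of S2 = {G, J}, so the common attributes are not a superkey of either fragment. The join is lossy.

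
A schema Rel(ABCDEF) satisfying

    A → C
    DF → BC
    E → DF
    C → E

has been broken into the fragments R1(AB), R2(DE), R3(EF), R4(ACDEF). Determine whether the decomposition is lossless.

Yes

Chase test. Columns are ABCDEF; row i has aⱼ where attribute j ∈ Ri, else bᵢⱼ.
Initial tableau (one row per fragment):
  row 1: a1 a2 b13 b14 b15 b16
  row 2: b21 b22 b23 a4 a5 b26
  row 3: b31 b32 b33 b34 a5 a6
  row 4: a1 b42 a3 a4 a5 a6
Rows 1 and 4 agree on A; apply A→C and equate their C entries.
Rows 2 and 3 agree on E; apply E→DF and equate their DF entries.
Rows 1 and 4 agree on C; apply C→E and equate their E entries.
Rows 2 and 3 agree on DF; apply DF→BC and equate their BC entries.
Rows 2 and 4 agree on DF; apply DF→BC and equate their BC entries.
Rows 1 and 2 agree on E; apply E→DF and equate their DF entries.
Rows 1 and 2 agree on DF; apply DF→BC and equate their BC entries.
Row 1 is now all distinguished symbols — the join is lossless.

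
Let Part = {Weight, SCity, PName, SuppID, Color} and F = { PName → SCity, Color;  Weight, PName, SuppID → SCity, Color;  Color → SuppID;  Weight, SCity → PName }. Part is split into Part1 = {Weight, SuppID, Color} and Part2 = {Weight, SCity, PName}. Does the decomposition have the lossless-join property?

Common attributes: Part1 ∩ Part2 = {Weight}.
No dependency enlarges {Weight}, so (Weight)⁺ = {Weight}.
The closure contains neither all of Part1 = {Weight, SuppID, Color} nor all of Part2 = {Weight, SCity, PName}, so the common attributes are not a superkey of either fragment. The join is lossy.

No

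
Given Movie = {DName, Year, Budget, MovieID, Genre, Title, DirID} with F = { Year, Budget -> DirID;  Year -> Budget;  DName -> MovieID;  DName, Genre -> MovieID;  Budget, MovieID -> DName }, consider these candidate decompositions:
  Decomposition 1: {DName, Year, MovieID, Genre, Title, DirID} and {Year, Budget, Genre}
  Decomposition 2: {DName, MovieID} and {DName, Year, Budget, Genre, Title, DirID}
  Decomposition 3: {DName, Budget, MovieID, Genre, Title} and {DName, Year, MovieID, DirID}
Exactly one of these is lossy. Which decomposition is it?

Decomposition 1: common = {Year, Genre}, closure = {Year, Budget, Genre, DirID} → lossless.
Decomposition 2: common = {DName}, closure = {DName, MovieID} → lossless.
Decomposition 3: common = {DName, MovieID}, closure = {DName, MovieID} → lossy.

Decomposition 3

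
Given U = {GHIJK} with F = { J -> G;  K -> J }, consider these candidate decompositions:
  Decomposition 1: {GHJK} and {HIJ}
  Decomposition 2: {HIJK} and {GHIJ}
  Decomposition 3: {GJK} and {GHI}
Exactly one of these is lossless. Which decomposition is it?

Decomposition 2

Decomposition 1: common = {HJ}, closure = {GHJ} → lossy.
Decomposition 2: common = {HIJ}, closure = {GHIJ} → lossless.
Decomposition 3: common = {G}, closure = {G} → lossy.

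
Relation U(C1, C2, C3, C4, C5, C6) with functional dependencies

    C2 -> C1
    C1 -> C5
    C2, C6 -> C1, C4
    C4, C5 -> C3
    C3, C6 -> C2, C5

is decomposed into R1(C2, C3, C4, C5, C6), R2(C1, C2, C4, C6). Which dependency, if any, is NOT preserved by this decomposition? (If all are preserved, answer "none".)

Check C1 → C5: no single fragment contains all of {C1, C5}, and the restricted closure of {C1} across the fragments never reaches {C5}.
C2 → C1 is preserved.
C2, C6 → C1, C4 is preserved.
C4, C5 → C3 is preserved.
C3, C6 → C2, C5 is preserved.

C1 -> C5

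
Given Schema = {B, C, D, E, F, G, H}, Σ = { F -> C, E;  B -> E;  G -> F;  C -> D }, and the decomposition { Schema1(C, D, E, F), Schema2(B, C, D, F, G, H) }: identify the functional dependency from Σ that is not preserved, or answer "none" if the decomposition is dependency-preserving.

B -> E

Check B → E: no single fragment contains all of {B, E}, and the restricted closure of {B} across the fragments never reaches {E}.
F → C, E is preserved.
G → F is preserved.
C → D is preserved.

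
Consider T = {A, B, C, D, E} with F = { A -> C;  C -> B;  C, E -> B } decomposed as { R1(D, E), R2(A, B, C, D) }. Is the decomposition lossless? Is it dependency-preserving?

Lossless test: (D)⁺ = {D}, which is a superkey of neither fragment — lossy.
Dependency preservation: C, E → B is not contained in any single fragment, but the restricted closure of its left-hand side across the fragments still reaches the right-hand side; the remaining FDs each lie inside some fragment. All dependencies are preserved.

lossy but dependency-preserving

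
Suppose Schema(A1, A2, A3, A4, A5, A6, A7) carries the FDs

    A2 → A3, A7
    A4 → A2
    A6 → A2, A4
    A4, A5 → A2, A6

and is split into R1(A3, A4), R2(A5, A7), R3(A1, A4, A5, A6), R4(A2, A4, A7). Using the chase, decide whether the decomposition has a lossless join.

Yes

Chase test. Columns are A1, A2, A3, A4, A5, A6, A7; row i has aⱼ where attribute j ∈ Ri, else bᵢⱼ.
Initial tableau (one row per fragment):
  row 1: b11 b12 a3 a4 b15 b16 b17
  row 2: b21 b22 b23 b24 a5 b26 a7
  row 3: a1 b32 b33 a4 a5 a6 b37
  row 4: b41 a2 b43 a4 b45 b46 a7
Rows 1 and 3 agree on A4; apply A4→A2 and equate their A2 entries.
Rows 1 and 4 agree on A4; apply A4→A2 and equate their A2 entries.
Rows 1 and 3 agree on A2; apply A2→A3, A7 and equate their A3, A7 entries.
Rows 1 and 4 agree on A2; apply A2→A3, A7 and equate their A3, A7 entries.
Row 3 is now all distinguished symbols — the join is lossless.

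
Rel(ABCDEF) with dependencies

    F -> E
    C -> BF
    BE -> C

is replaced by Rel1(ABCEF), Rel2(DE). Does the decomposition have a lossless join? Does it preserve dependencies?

lossy but dependency-preserving

Lossless test: (E)⁺ = {E}, which is a superkey of neither fragment — lossy.
Dependency preservation: every FD's attributes lie within a single fragment, so each can be enforced locally — preserved.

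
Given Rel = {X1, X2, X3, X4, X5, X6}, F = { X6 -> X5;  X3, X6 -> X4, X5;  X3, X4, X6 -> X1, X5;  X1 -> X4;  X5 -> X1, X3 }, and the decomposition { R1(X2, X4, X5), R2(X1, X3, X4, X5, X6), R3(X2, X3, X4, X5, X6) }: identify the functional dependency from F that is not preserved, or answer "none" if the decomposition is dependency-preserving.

none

X6 → X5 lies within R2.
X3, X6 → X4, X5 lies within R2.
X3, X4, X6 → X1, X5 lies within R2.
X1 → X4 lies within R2.
X5 → X1, X3 lies within R2.
Every dependency is enforceable on the fragments, so the decomposition is dependency-preserving.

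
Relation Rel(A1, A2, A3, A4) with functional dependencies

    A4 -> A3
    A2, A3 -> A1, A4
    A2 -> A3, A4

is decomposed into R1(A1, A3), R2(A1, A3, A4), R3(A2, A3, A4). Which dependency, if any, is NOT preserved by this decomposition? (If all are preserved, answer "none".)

Check A2, A3 → A1, A4: no single fragment contains all of {A1, A2, A3, A4}, and the restricted closure of {A2, A3} across the fragments never reaches {A1, A4}.
A4 → A3 is preserved.
A2 → A3, A4 is preserved.

A2, A3 -> A1, A4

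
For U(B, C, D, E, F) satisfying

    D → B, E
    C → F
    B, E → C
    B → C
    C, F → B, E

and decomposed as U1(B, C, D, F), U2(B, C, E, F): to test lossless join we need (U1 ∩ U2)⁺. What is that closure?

B, C, E, F

U1 ∩ U2 = {B, C, F}.
C, F → B, E applies, adding E
Closure: {B, C, E, F}.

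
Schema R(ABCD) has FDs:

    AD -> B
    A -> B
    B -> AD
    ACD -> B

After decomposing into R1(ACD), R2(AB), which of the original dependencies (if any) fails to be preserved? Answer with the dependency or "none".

AD → B: restricted closure across fragments reaches B.
A → B lies within R2.
B → AD: restricted closure across fragments reaches AD.
ACD → B: restricted closure across fragments reaches B.
Every dependency is enforceable on the fragments, so the decomposition is dependency-preserving.

none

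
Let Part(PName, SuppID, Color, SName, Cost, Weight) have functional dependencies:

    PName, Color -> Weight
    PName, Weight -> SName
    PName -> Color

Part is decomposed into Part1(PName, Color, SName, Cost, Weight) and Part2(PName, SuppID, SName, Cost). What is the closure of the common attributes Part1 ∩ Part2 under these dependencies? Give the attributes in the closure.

Part1 ∩ Part2 = {PName, SName, Cost}.
PName → Color applies, adding Color
PName, Color → Weight applies, adding Weight
Closure: {PName, Color, SName, Cost, Weight}.

PName, Color, SName, Cost, Weight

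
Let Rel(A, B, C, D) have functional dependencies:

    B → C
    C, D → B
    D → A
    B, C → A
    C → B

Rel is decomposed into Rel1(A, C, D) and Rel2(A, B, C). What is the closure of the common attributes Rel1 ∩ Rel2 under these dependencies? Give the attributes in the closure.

A, B, C

Rel1 ∩ Rel2 = {A, C}.
C → B applies, adding B
Closure: {A, B, C}.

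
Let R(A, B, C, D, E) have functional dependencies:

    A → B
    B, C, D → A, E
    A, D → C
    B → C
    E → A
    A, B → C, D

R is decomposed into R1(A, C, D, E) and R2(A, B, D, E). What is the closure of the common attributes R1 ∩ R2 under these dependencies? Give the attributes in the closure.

R1 ∩ R2 = {A, D, E}.
A → B applies, adding B
A, D → C applies, adding C
Closure: {A, B, C, D, E}.

A, B, C, D, E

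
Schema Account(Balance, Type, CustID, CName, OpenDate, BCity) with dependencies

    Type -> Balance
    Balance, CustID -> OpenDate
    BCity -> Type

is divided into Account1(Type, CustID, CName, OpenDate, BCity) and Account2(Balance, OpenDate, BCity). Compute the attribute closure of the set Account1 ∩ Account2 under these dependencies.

Balance, Type, OpenDate, BCity

Account1 ∩ Account2 = {OpenDate, BCity}.
BCity → Type applies, adding Type
Type → Balance applies, adding Balance
Closure: {Balance, Type, OpenDate, BCity}.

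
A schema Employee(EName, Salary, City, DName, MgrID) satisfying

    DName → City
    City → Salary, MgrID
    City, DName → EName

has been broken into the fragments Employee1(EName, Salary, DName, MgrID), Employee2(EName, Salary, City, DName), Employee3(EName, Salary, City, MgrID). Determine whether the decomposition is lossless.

Yes

Chase test. Columns are EName, Salary, City, DName, MgrID; row i has aⱼ where attribute j ∈ Employeei, else bᵢⱼ.
Initial tableau (one row per fragment):
  row 1: a1 a2 b13 a4 a5
  row 2: a1 a2 a3 a4 b25
  row 3: a1 a2 a3 b34 a5
Rows 1 and 2 agree on DName; apply DName→City and equate their City entries.
Rows 1 and 2 agree on City; apply City→Salary, MgrID and equate their Salary, MgrID entries.
Row 1 is now all distinguished symbols — the join is lossless.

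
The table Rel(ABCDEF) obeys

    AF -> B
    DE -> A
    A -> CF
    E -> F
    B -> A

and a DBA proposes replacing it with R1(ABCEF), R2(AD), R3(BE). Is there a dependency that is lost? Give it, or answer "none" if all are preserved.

DE -> A

Check DE → A: no single fragment contains all of {ADE}, and the restricted closure of {DE} across the fragments never reaches {A}.
AF → B is preserved.
A → CF is preserved.
E → F is preserved.
B → A is preserved.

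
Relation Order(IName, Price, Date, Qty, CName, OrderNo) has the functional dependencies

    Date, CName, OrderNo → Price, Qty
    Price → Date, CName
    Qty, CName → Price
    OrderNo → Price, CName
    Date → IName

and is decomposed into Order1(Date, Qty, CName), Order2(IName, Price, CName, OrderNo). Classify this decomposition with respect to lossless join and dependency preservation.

Lossless test: (CName)⁺ = {CName}, which is a superkey of neither fragment — lossy.
Dependency preservation: the restricted closure of {Date, CName, OrderNo} across the fragments never reaches {Price, Qty}, so Date, CName, OrderNo → Price, Qty cannot be enforced without a join — not preserved.

lossy and not dependency-preserving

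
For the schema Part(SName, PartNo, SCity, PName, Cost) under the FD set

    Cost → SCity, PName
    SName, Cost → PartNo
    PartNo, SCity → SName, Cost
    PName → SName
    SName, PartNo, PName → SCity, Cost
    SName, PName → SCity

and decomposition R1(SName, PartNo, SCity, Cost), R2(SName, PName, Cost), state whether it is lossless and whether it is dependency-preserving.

lossless but not dependency-preserving

Lossless test: (SName, Cost)⁺ = {SName, PartNo, SCity, PName, Cost}, which contains all of one fragment — lossless.
Dependency preservation: the restricted closure of {SName, PartNo, PName} across the fragments never reaches {SCity, Cost}, so SName, PartNo, PName → SCity, Cost cannot be enforced without a join — not preserved.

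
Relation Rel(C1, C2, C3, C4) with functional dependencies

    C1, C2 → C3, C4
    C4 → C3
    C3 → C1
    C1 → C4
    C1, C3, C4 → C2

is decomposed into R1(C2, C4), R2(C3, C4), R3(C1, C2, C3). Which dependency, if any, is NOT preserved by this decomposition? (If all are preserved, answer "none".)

none

C1, C2 → C3, C4: restricted closure across fragments reaches C3, C4.
C4 → C3 lies within R2.
C3 → C1 lies within R3.
C1 → C4: restricted closure across fragments reaches C4.
C1, C3, C4 → C2: restricted closure across fragments reaches C2.
Every dependency is enforceable on the fragments, so the decomposition is dependency-preserving.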